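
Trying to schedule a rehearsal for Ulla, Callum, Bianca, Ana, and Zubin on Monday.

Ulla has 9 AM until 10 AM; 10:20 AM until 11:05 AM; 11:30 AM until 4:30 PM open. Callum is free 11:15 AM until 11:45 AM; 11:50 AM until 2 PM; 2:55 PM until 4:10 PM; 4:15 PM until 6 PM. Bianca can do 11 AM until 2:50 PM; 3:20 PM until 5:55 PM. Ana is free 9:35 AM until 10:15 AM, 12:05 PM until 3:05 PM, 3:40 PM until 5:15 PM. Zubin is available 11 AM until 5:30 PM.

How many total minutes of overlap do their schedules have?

160

Ulla ∩ Callum: 11:30-11:45, 11:50-14:00, 14:55-16:10, 16:15-16:30.
Ulla ∩ Callum ∩ Bianca: 11:30-11:45, 11:50-14:00, 15:20-16:10, 16:15-16:30.
Ulla ∩ Callum ∩ Bianca ∩ Ana: 12:05-14:00, 15:40-16:10, 16:15-16:30.
Ulla ∩ Callum ∩ Bianca ∩ Ana ∩ Zubin: 12:05-14:00, 15:40-16:10, 16:15-16:30.
Summing the common windows: 115 + 30 + 15 = 160 minutes.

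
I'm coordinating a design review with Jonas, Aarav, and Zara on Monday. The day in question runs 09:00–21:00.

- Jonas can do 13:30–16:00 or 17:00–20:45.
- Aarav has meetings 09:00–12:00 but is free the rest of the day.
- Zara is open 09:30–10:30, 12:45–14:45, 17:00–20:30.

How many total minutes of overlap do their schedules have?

285

Jonas free: 13:30-16:00, 17:00-20:45.
Aarav free: 12:00-21:00 (invert busy blocks within the working day).
Zara free: 09:30-10:30, 12:45-14:45, 17:00-20:30.
Jonas ∩ Aarav: 13:30-16:00, 17:00-20:45.
Jonas ∩ Aarav ∩ Zara: 13:30-14:45, 17:00-20:30.
Summing the common windows: 75 + 210 = 285 minutes.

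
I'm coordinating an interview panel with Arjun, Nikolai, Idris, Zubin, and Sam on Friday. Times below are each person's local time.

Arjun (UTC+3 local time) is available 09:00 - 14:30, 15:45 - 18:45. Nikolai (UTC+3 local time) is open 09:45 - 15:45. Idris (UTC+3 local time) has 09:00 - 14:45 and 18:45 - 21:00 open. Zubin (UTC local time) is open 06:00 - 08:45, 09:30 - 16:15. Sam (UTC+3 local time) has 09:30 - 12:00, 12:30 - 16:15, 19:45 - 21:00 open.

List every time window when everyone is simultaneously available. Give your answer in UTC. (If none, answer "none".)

Arjun in UTC: 06:00-11:30, 12:45-15:45 (subtract 3h to convert from UTC+3).
Nikolai in UTC: 06:45-12:45 (subtract 3h to convert from UTC+3).
Idris in UTC: 06:00-11:45, 15:45-18:00 (subtract 3h to convert from UTC+3).
Zubin in UTC: 06:00-08:45, 09:30-16:15.
Sam in UTC: 06:30-09:00, 09:30-13:15, 16:45-18:00 (subtract 3h to convert from UTC+3).
Arjun ∩ Nikolai: 06:45-11:30.
Arjun ∩ Nikolai ∩ Idris: 06:45-11:30.
Arjun ∩ Nikolai ∩ Idris ∩ Zubin: 06:45-08:45, 09:30-11:30.
Arjun ∩ Nikolai ∩ Idris ∩ Zubin ∩ Sam: 06:45-08:45, 09:30-11:30.

06:45-08:45, 09:30-11:30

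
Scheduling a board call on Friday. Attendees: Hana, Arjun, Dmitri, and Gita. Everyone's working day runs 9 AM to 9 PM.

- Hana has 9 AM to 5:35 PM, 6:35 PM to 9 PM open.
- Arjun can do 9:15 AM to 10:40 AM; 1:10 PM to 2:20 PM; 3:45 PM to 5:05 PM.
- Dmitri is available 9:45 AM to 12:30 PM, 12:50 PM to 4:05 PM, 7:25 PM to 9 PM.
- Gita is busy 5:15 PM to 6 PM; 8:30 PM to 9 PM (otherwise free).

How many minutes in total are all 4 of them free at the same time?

145

Hana free: 09:00-17:35, 18:35-21:00.
Arjun free: 09:15-10:40, 13:10-14:20, 15:45-17:05.
Dmitri free: 09:45-12:30, 12:50-16:05, 19:25-21:00.
Gita free: 09:00-17:15, 18:00-20:30 (invert busy blocks within the working day).
Hana ∩ Arjun: 09:15-10:40, 13:10-14:20, 15:45-17:05.
Hana ∩ Arjun ∩ Dmitri: 09:45-10:40, 13:10-14:20, 15:45-16:05.
Hana ∩ Arjun ∩ Dmitri ∩ Gita: 09:45-10:40, 13:10-14:20, 15:45-16:05.
Summing the common windows: 55 + 70 + 20 = 145 minutes.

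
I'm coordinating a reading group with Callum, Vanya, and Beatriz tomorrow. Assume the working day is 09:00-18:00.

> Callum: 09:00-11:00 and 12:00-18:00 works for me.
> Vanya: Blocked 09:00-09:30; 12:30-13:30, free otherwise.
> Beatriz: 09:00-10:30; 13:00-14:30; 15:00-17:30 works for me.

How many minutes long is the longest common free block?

150

Callum free: 09:00-11:00, 12:00-18:00.
Vanya free: 09:30-12:30, 13:30-18:00 (invert busy blocks within the working day).
Beatriz free: 09:00-10:30, 13:00-14:30, 15:00-17:30.
Callum ∩ Vanya: 09:30-11:00, 12:00-12:30, 13:30-18:00.
Callum ∩ Vanya ∩ Beatriz: 09:30-10:30, 13:30-14:30, 15:00-17:30.
The longest is 15:00-17:30 at 150 minutes.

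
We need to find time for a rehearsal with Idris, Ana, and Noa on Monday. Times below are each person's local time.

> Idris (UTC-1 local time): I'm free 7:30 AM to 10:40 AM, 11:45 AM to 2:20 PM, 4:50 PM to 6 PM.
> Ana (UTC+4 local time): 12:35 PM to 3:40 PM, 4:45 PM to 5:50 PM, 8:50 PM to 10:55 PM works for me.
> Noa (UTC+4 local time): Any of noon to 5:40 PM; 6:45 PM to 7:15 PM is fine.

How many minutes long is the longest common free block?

Idris in UTC: 08:30-11:40, 12:45-15:20, 17:50-19:00 (add 1h to convert from UTC-1).
Ana in UTC: 08:35-11:40, 12:45-13:50, 16:50-18:55 (subtract 4h to convert from UTC+4).
Noa in UTC: 08:00-13:40, 14:45-15:15 (subtract 4h to convert from UTC+4).
Idris ∩ Ana: 08:35-11:40, 12:45-13:50, 17:50-18:55.
Idris ∩ Ana ∩ Noa: 08:35-11:40, 12:45-13:40.
Those are the intersection windows.
The longest is 08:35-11:40 at 185 minutes.

185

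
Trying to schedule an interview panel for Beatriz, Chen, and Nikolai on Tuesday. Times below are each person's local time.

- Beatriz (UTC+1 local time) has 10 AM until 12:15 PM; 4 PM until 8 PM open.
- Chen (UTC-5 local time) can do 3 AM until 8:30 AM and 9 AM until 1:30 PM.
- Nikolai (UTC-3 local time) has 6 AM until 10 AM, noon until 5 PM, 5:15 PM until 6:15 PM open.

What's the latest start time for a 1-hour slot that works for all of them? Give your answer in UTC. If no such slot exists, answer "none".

Beatriz in UTC: 09:00-11:15, 15:00-19:00 (subtract 1h to convert from UTC+1).
Chen in UTC: 08:00-13:30, 14:00-18:30 (add 5h to convert from UTC-5).
Nikolai in UTC: 09:00-13:00, 15:00-20:00, 20:15-21:15 (add 3h to convert from UTC-3).
Beatriz ∩ Chen: 09:00-11:15, 15:00-18:30.
Beatriz ∩ Chen ∩ Nikolai: 09:00-11:15, 15:00-18:30.
The last common window of at least 60 minutes is 15:00-18:30; a 60-minute meeting can start as late as 17:30 and still end by 18:30.

17:30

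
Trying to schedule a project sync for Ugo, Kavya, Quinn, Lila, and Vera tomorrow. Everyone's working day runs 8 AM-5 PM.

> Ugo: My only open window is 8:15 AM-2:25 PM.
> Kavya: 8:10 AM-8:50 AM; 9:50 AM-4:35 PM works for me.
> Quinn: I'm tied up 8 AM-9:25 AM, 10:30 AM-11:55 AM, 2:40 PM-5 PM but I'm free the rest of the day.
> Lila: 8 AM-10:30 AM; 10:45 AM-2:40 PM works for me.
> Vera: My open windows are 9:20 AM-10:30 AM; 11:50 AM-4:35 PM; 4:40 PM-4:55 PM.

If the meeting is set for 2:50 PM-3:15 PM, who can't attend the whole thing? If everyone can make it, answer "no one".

Lila, Quinn, Ugo

Ugo free: 08:15-14:25.
Kavya free: 08:10-08:50, 09:50-16:35.
Quinn free: 09:25-10:30, 11:55-14:40 (invert busy blocks within the working day).
Lila free: 08:00-10:30, 10:45-14:40.
Vera free: 09:20-10:30, 11:50-16:35, 16:40-16:55.
Ugo: not fully free for 14:50-15:15. Kavya: free for 14:50-15:15. Quinn: not fully free for 14:50-15:15. Lila: not fully free for 14:50-15:15. Vera: free for 14:50-15:15.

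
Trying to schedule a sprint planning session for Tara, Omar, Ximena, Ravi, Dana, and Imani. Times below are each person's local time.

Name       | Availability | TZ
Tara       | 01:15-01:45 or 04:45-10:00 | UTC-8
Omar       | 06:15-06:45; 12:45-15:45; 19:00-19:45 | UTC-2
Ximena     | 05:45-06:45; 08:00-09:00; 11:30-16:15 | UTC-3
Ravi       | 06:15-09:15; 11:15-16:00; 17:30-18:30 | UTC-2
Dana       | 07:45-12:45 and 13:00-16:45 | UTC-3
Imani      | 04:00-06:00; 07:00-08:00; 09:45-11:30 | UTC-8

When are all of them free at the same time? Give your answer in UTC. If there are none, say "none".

Tara in UTC: 09:15-09:45, 12:45-18:00 (add 8h to convert from UTC-8).
Omar in UTC: 08:15-08:45, 14:45-17:45, 21:00-21:45 (add 2h to convert from UTC-2).
Ximena in UTC: 08:45-09:45, 11:00-12:00, 14:30-19:15 (add 3h to convert from UTC-3).
Ravi in UTC: 08:15-11:15, 13:15-18:00, 19:30-20:30 (add 2h to convert from UTC-2).
Dana in UTC: 10:45-15:45, 16:00-19:45 (add 3h to convert from UTC-3).
Imani in UTC: 12:00-14:00, 15:00-16:00, 17:45-19:30 (add 8h to convert from UTC-8).
Tara ∩ Omar: 14:45-17:45.
Tara ∩ Omar ∩ Ximena: 14:45-17:45.
Tara ∩ Omar ∩ Ximena ∩ Ravi: 14:45-17:45.
Tara ∩ Omar ∩ Ximena ∩ Ravi ∩ Dana: 14:45-15:45, 16:00-17:45.
Tara ∩ Omar ∩ Ximena ∩ Ravi ∩ Dana ∩ Imani: 15:00-15:45.
So the common availability across everyone is 15:00-15:45.

15:00-15:45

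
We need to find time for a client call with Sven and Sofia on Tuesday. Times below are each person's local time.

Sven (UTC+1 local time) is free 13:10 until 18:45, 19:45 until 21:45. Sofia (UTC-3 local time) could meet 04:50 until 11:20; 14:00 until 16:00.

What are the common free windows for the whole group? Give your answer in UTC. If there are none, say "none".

Sven in UTC: 12:10-17:45, 18:45-20:45 (subtract 1h to convert from UTC+1).
Sofia in UTC: 07:50-14:20, 17:00-19:00 (add 3h to convert from UTC-3).
Sven ∩ Sofia: 12:10-14:20, 17:00-17:45, 18:45-19:00.

12:10-14:20, 17:00-17:45, 18:45-19:00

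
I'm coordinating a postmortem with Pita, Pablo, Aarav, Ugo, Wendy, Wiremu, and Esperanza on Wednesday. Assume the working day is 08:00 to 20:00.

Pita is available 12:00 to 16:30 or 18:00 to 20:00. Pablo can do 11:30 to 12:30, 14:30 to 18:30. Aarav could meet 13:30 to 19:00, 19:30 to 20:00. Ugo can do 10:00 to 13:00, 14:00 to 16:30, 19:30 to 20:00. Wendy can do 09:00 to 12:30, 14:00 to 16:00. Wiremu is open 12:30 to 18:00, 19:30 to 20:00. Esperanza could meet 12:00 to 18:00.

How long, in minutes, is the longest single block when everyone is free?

Pita ∩ Pablo: 12:00-12:30, 14:30-16:30, 18:00-18:30.
Pita ∩ Pablo ∩ Aarav: 14:30-16:30, 18:00-18:30.
Pita ∩ Pablo ∩ Aarav ∩ Ugo: 14:30-16:30.
Pita ∩ Pablo ∩ Aarav ∩ Ugo ∩ Wendy: 14:30-16:00.
Pita ∩ Pablo ∩ Aarav ∩ Ugo ∩ Wendy ∩ Wiremu: 14:30-16:00.
Pita ∩ Pablo ∩ Aarav ∩ Ugo ∩ Wendy ∩ Wiremu ∩ Esperanza: 14:30-16:00.
The longest is 14:30-16:00 at 90 minutes.

90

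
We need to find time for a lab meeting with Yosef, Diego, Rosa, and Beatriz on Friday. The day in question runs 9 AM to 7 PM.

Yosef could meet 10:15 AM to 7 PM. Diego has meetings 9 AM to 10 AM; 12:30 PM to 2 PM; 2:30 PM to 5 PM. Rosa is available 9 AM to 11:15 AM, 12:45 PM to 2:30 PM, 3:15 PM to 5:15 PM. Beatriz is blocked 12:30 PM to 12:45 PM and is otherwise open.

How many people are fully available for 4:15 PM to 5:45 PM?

2

Yosef free: 10:15-19:00.
Diego free: 10:00-12:30, 14:00-14:30, 17:00-19:00 (invert busy blocks within the working day).
Rosa free: 09:00-11:15, 12:45-14:30, 15:15-17:15.
Beatriz free: 09:00-12:30, 12:45-19:00 (invert busy blocks within the working day).
Yosef and Beatriz can make the full 16:15-17:45 slot — that's 2.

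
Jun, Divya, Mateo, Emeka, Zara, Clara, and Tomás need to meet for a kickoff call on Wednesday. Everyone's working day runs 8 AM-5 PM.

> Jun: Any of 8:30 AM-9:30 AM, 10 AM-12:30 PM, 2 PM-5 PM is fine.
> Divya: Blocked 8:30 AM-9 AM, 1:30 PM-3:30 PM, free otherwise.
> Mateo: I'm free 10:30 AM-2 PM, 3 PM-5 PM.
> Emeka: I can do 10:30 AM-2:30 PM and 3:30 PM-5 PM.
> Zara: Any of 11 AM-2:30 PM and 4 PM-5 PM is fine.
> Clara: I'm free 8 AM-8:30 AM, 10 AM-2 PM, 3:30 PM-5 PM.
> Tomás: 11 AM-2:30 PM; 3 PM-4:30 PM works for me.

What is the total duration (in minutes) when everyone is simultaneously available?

Jun free: 08:30-09:30, 10:00-12:30, 14:00-17:00.
Divya free: 08:00-08:30, 09:00-13:30, 15:30-17:00 (invert busy blocks within the working day).
Mateo free: 10:30-14:00, 15:00-17:00.
Emeka free: 10:30-14:30, 15:30-17:00.
Zara free: 11:00-14:30, 16:00-17:00.
Clara free: 08:00-08:30, 10:00-14:00, 15:30-17:00.
Tomás free: 11:00-14:30, 15:00-16:30.
Jun ∩ Divya: 09:00-09:30, 10:00-12:30, 15:30-17:00.
Jun ∩ Divya ∩ Mateo: 10:30-12:30, 15:30-17:00.
Jun ∩ Divya ∩ Mateo ∩ Emeka: 10:30-12:30, 15:30-17:00.
Jun ∩ Divya ∩ Mateo ∩ Emeka ∩ Zara: 11:00-12:30, 16:00-17:00.
Jun ∩ Divya ∩ Mateo ∩ Emeka ∩ Zara ∩ Clara: 11:00-12:30, 16:00-17:00.
Jun ∩ Divya ∩ Mateo ∩ Emeka ∩ Zara ∩ Clara ∩ Tomás: 11:00-12:30, 16:00-16:30.
So the common availability across everyone is 11:00-12:30, 16:00-16:30.
Summing the common windows: 90 + 30 = 120 minutes.

120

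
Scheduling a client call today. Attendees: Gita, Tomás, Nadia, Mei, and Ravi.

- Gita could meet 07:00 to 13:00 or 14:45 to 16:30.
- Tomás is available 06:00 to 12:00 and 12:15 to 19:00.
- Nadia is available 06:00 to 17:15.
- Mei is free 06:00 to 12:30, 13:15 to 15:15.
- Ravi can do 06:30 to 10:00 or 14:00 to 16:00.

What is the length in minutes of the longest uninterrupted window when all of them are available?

Gita ∩ Tomás: 07:00-12:00, 12:15-13:00, 14:45-16:30.
Gita ∩ Tomás ∩ Nadia: 07:00-12:00, 12:15-13:00, 14:45-16:30.
Gita ∩ Tomás ∩ Nadia ∩ Mei: 07:00-12:00, 12:15-12:30, 14:45-15:15.
Gita ∩ Tomás ∩ Nadia ∩ Mei ∩ Ravi: 07:00-10:00, 14:45-15:15.
The longest is 07:00-10:00 at 180 minutes.

180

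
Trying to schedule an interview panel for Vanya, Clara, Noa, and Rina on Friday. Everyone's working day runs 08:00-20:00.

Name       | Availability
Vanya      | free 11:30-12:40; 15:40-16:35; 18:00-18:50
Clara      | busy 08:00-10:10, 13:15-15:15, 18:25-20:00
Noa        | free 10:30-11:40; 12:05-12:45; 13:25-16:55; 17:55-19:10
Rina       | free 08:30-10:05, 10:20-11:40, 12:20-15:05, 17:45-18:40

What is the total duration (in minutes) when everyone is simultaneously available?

55

Vanya free: 11:30-12:40, 15:40-16:35, 18:00-18:50.
Clara free: 10:10-13:15, 15:15-18:25 (invert busy blocks within the working day).
Noa free: 10:30-11:40, 12:05-12:45, 13:25-16:55, 17:55-19:10.
Rina free: 08:30-10:05, 10:20-11:40, 12:20-15:05, 17:45-18:40.
Vanya ∩ Clara: 11:30-12:40, 15:40-16:35, 18:00-18:25.
Vanya ∩ Clara ∩ Noa: 11:30-11:40, 12:05-12:40, 15:40-16:35, 18:00-18:25.
Vanya ∩ Clara ∩ Noa ∩ Rina: 11:30-11:40, 12:20-12:40, 18:00-18:25.
Those are the intersection windows.
Summing the common windows: 10 + 20 + 25 = 55 minutes.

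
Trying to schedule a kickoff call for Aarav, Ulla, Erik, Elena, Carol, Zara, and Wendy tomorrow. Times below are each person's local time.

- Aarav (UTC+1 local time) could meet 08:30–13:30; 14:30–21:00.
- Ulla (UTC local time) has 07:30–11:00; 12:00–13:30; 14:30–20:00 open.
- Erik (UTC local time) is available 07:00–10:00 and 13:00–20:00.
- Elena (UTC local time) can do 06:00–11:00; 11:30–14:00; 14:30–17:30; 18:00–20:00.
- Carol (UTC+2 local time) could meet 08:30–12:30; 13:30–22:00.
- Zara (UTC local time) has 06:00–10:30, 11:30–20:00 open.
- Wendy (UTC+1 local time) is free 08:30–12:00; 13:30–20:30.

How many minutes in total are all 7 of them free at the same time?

420

Aarav in UTC: 07:30-12:30, 13:30-20:00 (subtract 1h to convert from UTC+1).
Ulla in UTC: 07:30-11:00, 12:00-13:30, 14:30-20:00.
Erik in UTC: 07:00-10:00, 13:00-20:00.
Elena in UTC: 06:00-11:00, 11:30-14:00, 14:30-17:30, 18:00-20:00.
Carol in UTC: 06:30-10:30, 11:30-20:00 (subtract 2h to convert from UTC+2).
Zara in UTC: 06:00-10:30, 11:30-20:00.
Wendy in UTC: 07:30-11:00, 12:30-19:30 (subtract 1h to convert from UTC+1).
Aarav ∩ Ulla: 07:30-11:00, 12:00-12:30, 14:30-20:00.
Aarav ∩ Ulla ∩ Erik: 07:30-10:00, 14:30-20:00.
Aarav ∩ Ulla ∩ Erik ∩ Elena: 07:30-10:00, 14:30-17:30, 18:00-20:00.
Aarav ∩ Ulla ∩ Erik ∩ Elena ∩ Carol: 07:30-10:00, 14:30-17:30, 18:00-20:00.
Aarav ∩ Ulla ∩ Erik ∩ Elena ∩ Carol ∩ Zara: 07:30-10:00, 14:30-17:30, 18:00-20:00.
Aarav ∩ Ulla ∩ Erik ∩ Elena ∩ Carol ∩ Zara ∩ Wendy: 07:30-10:00, 14:30-17:30, 18:00-19:30.
Summing the common windows: 150 + 180 + 90 = 420 minutes.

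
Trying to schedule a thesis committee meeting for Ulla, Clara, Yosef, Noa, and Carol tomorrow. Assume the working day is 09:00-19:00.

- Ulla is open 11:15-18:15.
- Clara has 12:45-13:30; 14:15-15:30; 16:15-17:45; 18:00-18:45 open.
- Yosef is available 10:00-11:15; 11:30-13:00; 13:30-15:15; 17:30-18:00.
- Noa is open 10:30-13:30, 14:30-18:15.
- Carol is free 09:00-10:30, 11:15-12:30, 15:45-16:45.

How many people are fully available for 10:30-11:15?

2

Yosef and Noa can make the full 10:30-11:15 slot — that's 2.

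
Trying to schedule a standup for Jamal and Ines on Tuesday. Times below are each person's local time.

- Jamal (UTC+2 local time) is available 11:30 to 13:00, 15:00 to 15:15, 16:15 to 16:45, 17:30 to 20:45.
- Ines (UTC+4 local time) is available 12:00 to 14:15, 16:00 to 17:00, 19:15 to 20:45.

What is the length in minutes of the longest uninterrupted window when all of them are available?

75

Jamal in UTC: 09:30-11:00, 13:00-13:15, 14:15-14:45, 15:30-18:45 (subtract 2h to convert from UTC+2).
Ines in UTC: 08:00-10:15, 12:00-13:00, 15:15-16:45 (subtract 4h to convert from UTC+4).
Jamal ∩ Ines: 09:30-10:15, 15:30-16:45.
So the common availability across everyone is 09:30-10:15, 15:30-16:45.
The longest is 15:30-16:45 at 75 minutes.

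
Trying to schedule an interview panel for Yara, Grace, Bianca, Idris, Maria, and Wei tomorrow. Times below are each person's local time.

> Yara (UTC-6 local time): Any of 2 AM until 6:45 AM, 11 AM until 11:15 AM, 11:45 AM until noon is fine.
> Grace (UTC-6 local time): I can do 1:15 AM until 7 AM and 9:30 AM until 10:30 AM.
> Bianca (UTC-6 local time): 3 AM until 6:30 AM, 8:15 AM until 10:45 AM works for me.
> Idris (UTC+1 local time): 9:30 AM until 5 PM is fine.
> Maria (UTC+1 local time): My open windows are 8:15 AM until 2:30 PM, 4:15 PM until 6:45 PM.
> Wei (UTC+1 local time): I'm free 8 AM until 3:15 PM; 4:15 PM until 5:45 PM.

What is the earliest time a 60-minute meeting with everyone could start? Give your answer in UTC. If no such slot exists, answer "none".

Yara in UTC: 08:00-12:45, 17:00-17:15, 17:45-18:00 (add 6h to convert from UTC-6).
Grace in UTC: 07:15-13:00, 15:30-16:30 (add 6h to convert from UTC-6).
Bianca in UTC: 09:00-12:30, 14:15-16:45 (add 6h to convert from UTC-6).
Idris in UTC: 08:30-16:00 (subtract 1h to convert from UTC+1).
Maria in UTC: 07:15-13:30, 15:15-17:45 (subtract 1h to convert from UTC+1).
Wei in UTC: 07:00-14:15, 15:15-16:45 (subtract 1h to convert from UTC+1).
Yara ∩ Grace: 08:00-12:45.
Yara ∩ Grace ∩ Bianca: 09:00-12:30.
Yara ∩ Grace ∩ Bianca ∩ Idris: 09:00-12:30.
Yara ∩ Grace ∩ Bianca ∩ Idris ∩ Maria: 09:00-12:30.
Yara ∩ Grace ∩ Bianca ∩ Idris ∩ Maria ∩ Wei: 09:00-12:30.
The first common window of at least 60 minutes is 09:00-12:30, so the earliest start is 09:00.

09:00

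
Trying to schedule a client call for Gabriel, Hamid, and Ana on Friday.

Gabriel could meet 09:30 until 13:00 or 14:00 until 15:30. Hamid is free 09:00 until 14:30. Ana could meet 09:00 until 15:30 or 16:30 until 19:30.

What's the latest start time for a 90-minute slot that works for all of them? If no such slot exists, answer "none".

Gabriel ∩ Hamid: 09:30-13:00, 14:00-14:30.
Gabriel ∩ Hamid ∩ Ana: 09:30-13:00, 14:00-14:30.
The last common window of at least 90 minutes is 09:30-13:00; a 90-minute meeting can start as late as 11:30 and still end by 13:00.

11:30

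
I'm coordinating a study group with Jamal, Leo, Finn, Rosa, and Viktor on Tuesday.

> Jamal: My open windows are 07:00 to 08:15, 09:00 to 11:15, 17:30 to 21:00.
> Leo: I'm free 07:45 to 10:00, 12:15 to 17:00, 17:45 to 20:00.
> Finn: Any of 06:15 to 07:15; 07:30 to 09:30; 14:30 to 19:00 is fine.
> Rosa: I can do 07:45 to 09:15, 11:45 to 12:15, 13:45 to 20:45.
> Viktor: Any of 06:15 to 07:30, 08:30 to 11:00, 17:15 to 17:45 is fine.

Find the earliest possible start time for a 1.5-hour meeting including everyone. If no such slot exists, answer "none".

Jamal ∩ Leo: 07:45-08:15, 09:00-10:00, 17:45-20:00.
Jamal ∩ Leo ∩ Finn: 07:45-08:15, 09:00-09:30, 17:45-19:00.
Jamal ∩ Leo ∩ Finn ∩ Rosa: 07:45-08:15, 09:00-09:15, 17:45-19:00.
Jamal ∩ Leo ∩ Finn ∩ Rosa ∩ Viktor: 09:00-09:15.
No common window is at least 90 minutes long.

none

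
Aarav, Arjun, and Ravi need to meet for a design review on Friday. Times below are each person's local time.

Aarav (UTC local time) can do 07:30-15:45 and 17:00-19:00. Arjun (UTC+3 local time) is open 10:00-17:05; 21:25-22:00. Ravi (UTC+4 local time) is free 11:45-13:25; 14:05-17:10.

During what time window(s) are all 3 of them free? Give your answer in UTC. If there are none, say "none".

07:45-09:25, 10:05-13:10

Aarav in UTC: 07:30-15:45, 17:00-19:00.
Arjun in UTC: 07:00-14:05, 18:25-19:00 (subtract 3h to convert from UTC+3).
Ravi in UTC: 07:45-09:25, 10:05-13:10 (subtract 4h to convert from UTC+4).
Aarav ∩ Arjun: 07:30-14:05, 18:25-19:00.
Aarav ∩ Arjun ∩ Ravi: 07:45-09:25, 10:05-13:10.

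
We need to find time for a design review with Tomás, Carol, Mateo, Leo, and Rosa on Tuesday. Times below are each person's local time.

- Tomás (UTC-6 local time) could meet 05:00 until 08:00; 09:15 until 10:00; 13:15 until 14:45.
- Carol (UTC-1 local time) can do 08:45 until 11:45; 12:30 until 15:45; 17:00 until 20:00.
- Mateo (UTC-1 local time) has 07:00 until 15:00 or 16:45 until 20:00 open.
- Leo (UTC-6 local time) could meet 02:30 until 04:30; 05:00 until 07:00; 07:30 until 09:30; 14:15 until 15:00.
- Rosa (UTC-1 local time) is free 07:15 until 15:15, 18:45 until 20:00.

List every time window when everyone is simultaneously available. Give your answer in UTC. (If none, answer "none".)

11:00-12:45, 13:30-14:00, 15:15-15:30, 20:15-20:45

Tomás in UTC: 11:00-14:00, 15:15-16:00, 19:15-20:45 (add 6h to convert from UTC-6).
Carol in UTC: 09:45-12:45, 13:30-16:45, 18:00-21:00 (add 1h to convert from UTC-1).
Mateo in UTC: 08:00-16:00, 17:45-21:00 (add 1h to convert from UTC-1).
Leo in UTC: 08:30-10:30, 11:00-13:00, 13:30-15:30, 20:15-21:00 (add 6h to convert from UTC-6).
Rosa in UTC: 08:15-16:15, 19:45-21:00 (add 1h to convert from UTC-1).
Tomás ∩ Carol: 11:00-12:45, 13:30-14:00, 15:15-16:00, 19:15-20:45.
Tomás ∩ Carol ∩ Mateo: 11:00-12:45, 13:30-14:00, 15:15-16:00, 19:15-20:45.
Tomás ∩ Carol ∩ Mateo ∩ Leo: 11:00-12:45, 13:30-14:00, 15:15-15:30, 20:15-20:45.
Tomás ∩ Carol ∩ Mateo ∩ Leo ∩ Rosa: 11:00-12:45, 13:30-14:00, 15:15-15:30, 20:15-20:45.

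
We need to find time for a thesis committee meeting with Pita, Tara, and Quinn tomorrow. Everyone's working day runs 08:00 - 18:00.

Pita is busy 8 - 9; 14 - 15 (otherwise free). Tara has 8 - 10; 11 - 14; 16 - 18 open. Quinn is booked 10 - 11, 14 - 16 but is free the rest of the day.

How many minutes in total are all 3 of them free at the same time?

Pita free: 09:00-14:00, 15:00-18:00 (invert busy blocks within the working day).
Tara free: 08:00-10:00, 11:00-14:00, 16:00-18:00.
Quinn free: 08:00-10:00, 11:00-14:00, 16:00-18:00 (invert busy blocks within the working day).
Pita ∩ Tara: 09:00-10:00, 11:00-14:00, 16:00-18:00.
Pita ∩ Tara ∩ Quinn: 09:00-10:00, 11:00-14:00, 16:00-18:00.
Summing the common windows: 60 + 180 + 120 = 360 minutes.

360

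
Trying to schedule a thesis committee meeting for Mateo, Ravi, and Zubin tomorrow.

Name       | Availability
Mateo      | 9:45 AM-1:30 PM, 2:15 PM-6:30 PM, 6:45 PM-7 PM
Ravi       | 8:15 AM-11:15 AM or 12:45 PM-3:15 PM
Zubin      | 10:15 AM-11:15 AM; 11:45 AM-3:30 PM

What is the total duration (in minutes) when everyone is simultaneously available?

Mateo ∩ Ravi: 09:45-11:15, 12:45-13:30, 14:15-15:15.
Mateo ∩ Ravi ∩ Zubin: 10:15-11:15, 12:45-13:30, 14:15-15:15.
Those are the intersection windows.
Summing the common windows: 60 + 45 + 60 = 165 minutes.

165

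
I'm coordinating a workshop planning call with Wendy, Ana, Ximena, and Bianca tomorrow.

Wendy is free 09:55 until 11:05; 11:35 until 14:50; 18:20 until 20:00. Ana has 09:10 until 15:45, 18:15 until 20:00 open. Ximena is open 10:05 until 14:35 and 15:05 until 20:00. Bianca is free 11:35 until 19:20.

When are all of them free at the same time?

Wendy ∩ Ana: 09:55-11:05, 11:35-14:50, 18:20-20:00.
Wendy ∩ Ana ∩ Ximena: 10:05-11:05, 11:35-14:35, 18:20-20:00.
Wendy ∩ Ana ∩ Ximena ∩ Bianca: 11:35-14:35, 18:20-19:20.

11:35-14:35, 18:20-19:20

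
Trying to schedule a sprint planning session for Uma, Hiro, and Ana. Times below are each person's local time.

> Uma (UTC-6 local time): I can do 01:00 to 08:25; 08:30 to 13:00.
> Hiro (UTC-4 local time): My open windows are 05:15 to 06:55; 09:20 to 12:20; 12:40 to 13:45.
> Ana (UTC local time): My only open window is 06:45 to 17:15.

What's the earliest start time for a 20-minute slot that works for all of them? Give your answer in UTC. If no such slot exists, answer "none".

Uma in UTC: 07:00-14:25, 14:30-19:00 (add 6h to convert from UTC-6).
Hiro in UTC: 09:15-10:55, 13:20-16:20, 16:40-17:45 (add 4h to convert from UTC-4).
Ana in UTC: 06:45-17:15.
Uma ∩ Hiro: 09:15-10:55, 13:20-14:25, 14:30-16:20, 16:40-17:45.
Uma ∩ Hiro ∩ Ana: 09:15-10:55, 13:20-14:25, 14:30-16:20, 16:40-17:15.
The first common window of at least 20 minutes is 09:15-10:55, so the earliest start is 09:15.

09:15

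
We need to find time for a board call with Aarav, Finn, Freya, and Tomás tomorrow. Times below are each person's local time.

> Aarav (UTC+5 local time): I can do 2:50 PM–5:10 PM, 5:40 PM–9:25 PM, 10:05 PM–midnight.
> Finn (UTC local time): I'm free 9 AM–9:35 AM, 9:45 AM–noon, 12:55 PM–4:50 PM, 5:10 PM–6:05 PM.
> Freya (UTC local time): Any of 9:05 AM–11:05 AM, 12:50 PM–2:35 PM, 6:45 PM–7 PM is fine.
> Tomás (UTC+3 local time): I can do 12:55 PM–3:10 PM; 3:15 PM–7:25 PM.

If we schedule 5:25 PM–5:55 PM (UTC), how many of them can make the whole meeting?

Aarav in UTC: 09:50-12:10, 12:40-16:25, 17:05-19:00 (subtract 5h to convert from UTC+5).
Finn in UTC: 09:00-09:35, 09:45-12:00, 12:55-16:50, 17:10-18:05.
Freya in UTC: 09:05-11:05, 12:50-14:35, 18:45-19:00.
Tomás in UTC: 09:55-12:10, 12:15-16:25 (subtract 3h to convert from UTC+3).
Aarav and Finn can make the full 17:25-17:55 slot — that's 2.

2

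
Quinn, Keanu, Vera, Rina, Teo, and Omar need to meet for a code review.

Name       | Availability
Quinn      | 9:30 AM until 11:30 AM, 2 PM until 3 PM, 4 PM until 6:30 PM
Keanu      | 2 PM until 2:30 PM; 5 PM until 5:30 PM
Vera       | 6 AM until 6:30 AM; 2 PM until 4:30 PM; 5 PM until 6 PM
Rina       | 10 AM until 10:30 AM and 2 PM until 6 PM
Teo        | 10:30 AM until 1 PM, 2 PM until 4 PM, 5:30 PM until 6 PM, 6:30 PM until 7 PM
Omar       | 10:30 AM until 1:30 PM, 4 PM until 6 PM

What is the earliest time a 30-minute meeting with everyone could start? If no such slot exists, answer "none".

Quinn ∩ Keanu: 14:00-14:30, 17:00-17:30.
Quinn ∩ Keanu ∩ Vera: 14:00-14:30, 17:00-17:30.
Quinn ∩ Keanu ∩ Vera ∩ Rina: 14:00-14:30, 17:00-17:30.
Quinn ∩ Keanu ∩ Vera ∩ Rina ∩ Teo: 14:00-14:30.
Quinn ∩ Keanu ∩ Vera ∩ Rina ∩ Teo ∩ Omar: ∅.
There is no time when everyone is free.
No common window is at least 30 minutes long.

none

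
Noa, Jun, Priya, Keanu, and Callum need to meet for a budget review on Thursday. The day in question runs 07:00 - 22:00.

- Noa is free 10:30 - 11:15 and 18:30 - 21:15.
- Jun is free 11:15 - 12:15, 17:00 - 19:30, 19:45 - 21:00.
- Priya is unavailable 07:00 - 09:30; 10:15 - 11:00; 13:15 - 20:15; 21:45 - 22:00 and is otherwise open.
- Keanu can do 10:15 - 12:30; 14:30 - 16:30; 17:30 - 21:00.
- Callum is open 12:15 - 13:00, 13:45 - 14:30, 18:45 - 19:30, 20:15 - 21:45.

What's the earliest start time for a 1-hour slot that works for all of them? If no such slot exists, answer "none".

Noa free: 10:30-11:15, 18:30-21:15.
Jun free: 11:15-12:15, 17:00-19:30, 19:45-21:00.
Priya free: 09:30-10:15, 11:00-13:15, 20:15-21:45 (invert busy blocks within the working day).
Keanu free: 10:15-12:30, 14:30-16:30, 17:30-21:00.
Callum free: 12:15-13:00, 13:45-14:30, 18:45-19:30, 20:15-21:45.
Noa ∩ Jun: 18:30-19:30, 19:45-21:00.
Noa ∩ Jun ∩ Priya: 20:15-21:00.
Noa ∩ Jun ∩ Priya ∩ Keanu: 20:15-21:00.
Noa ∩ Jun ∩ Priya ∩ Keanu ∩ Callum: 20:15-21:00.
No common window is at least 60 minutes long.

none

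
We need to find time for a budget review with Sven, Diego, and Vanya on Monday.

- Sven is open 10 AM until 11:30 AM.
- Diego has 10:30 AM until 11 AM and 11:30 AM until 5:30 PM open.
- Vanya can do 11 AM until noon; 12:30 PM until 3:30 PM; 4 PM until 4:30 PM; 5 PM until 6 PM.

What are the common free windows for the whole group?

none

Sven ∩ Diego: 10:30-11:00.
Sven ∩ Diego ∩ Vanya: ∅.
There is no time when everyone is free.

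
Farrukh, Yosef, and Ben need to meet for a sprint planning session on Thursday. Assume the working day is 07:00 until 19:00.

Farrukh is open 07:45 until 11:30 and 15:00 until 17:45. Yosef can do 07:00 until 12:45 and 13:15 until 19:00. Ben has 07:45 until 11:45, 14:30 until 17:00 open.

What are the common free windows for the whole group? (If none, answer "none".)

07:45-11:30, 15:00-17:00

Farrukh ∩ Yosef: 07:45-11:30, 15:00-17:45.
Farrukh ∩ Yosef ∩ Ben: 07:45-11:30, 15:00-17:00.
So the common availability across everyone is 07:45-11:30, 15:00-17:00.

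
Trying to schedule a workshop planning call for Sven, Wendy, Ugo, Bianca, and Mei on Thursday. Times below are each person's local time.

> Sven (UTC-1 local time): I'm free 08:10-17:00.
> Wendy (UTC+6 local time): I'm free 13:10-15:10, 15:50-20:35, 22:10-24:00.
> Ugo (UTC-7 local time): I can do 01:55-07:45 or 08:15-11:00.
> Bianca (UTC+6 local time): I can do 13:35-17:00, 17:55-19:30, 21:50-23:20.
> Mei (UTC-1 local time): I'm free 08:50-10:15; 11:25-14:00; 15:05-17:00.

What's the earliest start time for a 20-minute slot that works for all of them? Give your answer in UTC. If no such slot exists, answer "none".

09:50

Sven in UTC: 09:10-18:00 (add 1h to convert from UTC-1).
Wendy in UTC: 07:10-09:10, 09:50-14:35, 16:10-18:00 (subtract 6h to convert from UTC+6).
Ugo in UTC: 08:55-14:45, 15:15-18:00 (add 7h to convert from UTC-7).
Bianca in UTC: 07:35-11:00, 11:55-13:30, 15:50-17:20 (subtract 6h to convert from UTC+6).
Mei in UTC: 09:50-11:15, 12:25-15:00, 16:05-18:00 (add 1h to convert from UTC-1).
Sven ∩ Wendy: 09:50-14:35, 16:10-18:00.
Sven ∩ Wendy ∩ Ugo: 09:50-14:35, 16:10-18:00.
Sven ∩ Wendy ∩ Ugo ∩ Bianca: 09:50-11:00, 11:55-13:30, 16:10-17:20.
Sven ∩ Wendy ∩ Ugo ∩ Bianca ∩ Mei: 09:50-11:00, 12:25-13:30, 16:10-17:20.
Those are the intersection windows.
The first common window of at least 20 minutes is 09:50-11:00, so the earliest start is 09:50.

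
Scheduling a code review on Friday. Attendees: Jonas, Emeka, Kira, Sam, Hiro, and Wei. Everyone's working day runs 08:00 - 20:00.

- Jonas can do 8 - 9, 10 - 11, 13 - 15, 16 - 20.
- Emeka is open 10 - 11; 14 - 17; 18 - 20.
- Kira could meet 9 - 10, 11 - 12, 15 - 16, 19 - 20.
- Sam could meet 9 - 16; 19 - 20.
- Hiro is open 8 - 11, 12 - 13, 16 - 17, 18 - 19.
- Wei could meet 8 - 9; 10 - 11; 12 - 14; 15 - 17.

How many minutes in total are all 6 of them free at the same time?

0

Jonas ∩ Emeka: 10:00-11:00, 14:00-15:00, 16:00-17:00, 18:00-20:00.
Jonas ∩ Emeka ∩ Kira: 19:00-20:00.
Jonas ∩ Emeka ∩ Kira ∩ Sam: 19:00-20:00.
Jonas ∩ Emeka ∩ Kira ∩ Sam ∩ Hiro: ∅.
Jonas ∩ Emeka ∩ Kira ∩ Sam ∩ Hiro ∩ Wei: ∅.
There is no time when everyone is free.
There is no common window, so the total is 0 minutes.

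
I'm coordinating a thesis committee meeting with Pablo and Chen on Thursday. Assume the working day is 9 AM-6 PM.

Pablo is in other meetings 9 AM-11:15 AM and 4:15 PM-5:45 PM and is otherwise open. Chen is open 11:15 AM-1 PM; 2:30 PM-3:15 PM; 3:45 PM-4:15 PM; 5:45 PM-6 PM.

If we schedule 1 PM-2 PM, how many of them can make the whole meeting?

Pablo free: 11:15-16:15, 17:45-18:00 (invert busy blocks within the working day).
Chen free: 11:15-13:00, 14:30-15:15, 15:45-16:15, 17:45-18:00.
Pablo can make the full 13:00-14:00 slot — that's 1.

1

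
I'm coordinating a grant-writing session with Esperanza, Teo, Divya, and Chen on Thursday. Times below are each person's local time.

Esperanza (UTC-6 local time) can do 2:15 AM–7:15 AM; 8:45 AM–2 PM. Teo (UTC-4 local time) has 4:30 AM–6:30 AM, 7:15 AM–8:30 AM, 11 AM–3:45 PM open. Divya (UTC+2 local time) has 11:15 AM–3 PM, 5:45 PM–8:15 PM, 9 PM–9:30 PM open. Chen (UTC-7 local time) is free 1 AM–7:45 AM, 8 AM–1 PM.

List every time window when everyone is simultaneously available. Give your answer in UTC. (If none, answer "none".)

09:15-10:30, 11:15-12:30, 15:45-18:15, 19:00-19:30

Esperanza in UTC: 08:15-13:15, 14:45-20:00 (add 6h to convert from UTC-6).
Teo in UTC: 08:30-10:30, 11:15-12:30, 15:00-19:45 (add 4h to convert from UTC-4).
Divya in UTC: 09:15-13:00, 15:45-18:15, 19:00-19:30 (subtract 2h to convert from UTC+2).
Chen in UTC: 08:00-14:45, 15:00-20:00 (add 7h to convert from UTC-7).
Esperanza ∩ Teo: 08:30-10:30, 11:15-12:30, 15:00-19:45.
Esperanza ∩ Teo ∩ Divya: 09:15-10:30, 11:15-12:30, 15:45-18:15, 19:00-19:30.
Esperanza ∩ Teo ∩ Divya ∩ Chen: 09:15-10:30, 11:15-12:30, 15:45-18:15, 19:00-19:30.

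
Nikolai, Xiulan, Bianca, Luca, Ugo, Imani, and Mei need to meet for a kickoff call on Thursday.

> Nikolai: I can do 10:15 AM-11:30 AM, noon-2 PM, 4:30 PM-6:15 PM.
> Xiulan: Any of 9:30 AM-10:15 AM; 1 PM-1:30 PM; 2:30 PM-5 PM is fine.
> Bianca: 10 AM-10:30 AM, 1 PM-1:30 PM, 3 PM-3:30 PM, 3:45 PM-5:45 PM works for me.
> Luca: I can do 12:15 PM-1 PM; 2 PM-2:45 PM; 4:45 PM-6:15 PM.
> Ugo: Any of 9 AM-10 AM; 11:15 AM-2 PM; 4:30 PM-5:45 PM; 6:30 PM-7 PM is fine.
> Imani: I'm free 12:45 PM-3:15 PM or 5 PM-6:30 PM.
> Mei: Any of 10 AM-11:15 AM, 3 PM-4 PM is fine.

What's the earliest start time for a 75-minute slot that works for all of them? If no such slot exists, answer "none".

none

Nikolai ∩ Xiulan: 13:00-13:30, 16:30-17:00.
Nikolai ∩ Xiulan ∩ Bianca: 13:00-13:30, 16:30-17:00.
Nikolai ∩ Xiulan ∩ Bianca ∩ Luca: 16:45-17:00.
Nikolai ∩ Xiulan ∩ Bianca ∩ Luca ∩ Ugo: 16:45-17:00.
Nikolai ∩ Xiulan ∩ Bianca ∩ Luca ∩ Ugo ∩ Imani: ∅.
Nikolai ∩ Xiulan ∩ Bianca ∩ Luca ∩ Ugo ∩ Imani ∩ Mei: ∅.
There is no time when everyone is free.
No common window is at least 75 minutes long.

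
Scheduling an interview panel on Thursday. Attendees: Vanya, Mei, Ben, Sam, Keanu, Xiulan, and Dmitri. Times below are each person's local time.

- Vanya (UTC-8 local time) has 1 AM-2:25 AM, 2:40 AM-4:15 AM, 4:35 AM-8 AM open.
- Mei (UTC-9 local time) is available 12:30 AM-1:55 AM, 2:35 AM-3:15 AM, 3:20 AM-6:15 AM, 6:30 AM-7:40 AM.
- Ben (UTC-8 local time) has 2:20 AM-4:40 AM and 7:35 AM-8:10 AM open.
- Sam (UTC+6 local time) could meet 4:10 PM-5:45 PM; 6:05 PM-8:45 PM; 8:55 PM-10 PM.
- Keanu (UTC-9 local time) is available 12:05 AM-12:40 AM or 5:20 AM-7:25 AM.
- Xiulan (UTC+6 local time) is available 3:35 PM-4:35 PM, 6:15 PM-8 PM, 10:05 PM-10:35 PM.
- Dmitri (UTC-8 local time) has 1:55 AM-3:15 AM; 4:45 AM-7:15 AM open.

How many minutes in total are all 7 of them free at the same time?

Vanya in UTC: 09:00-10:25, 10:40-12:15, 12:35-16:00 (add 8h to convert from UTC-8).
Mei in UTC: 09:30-10:55, 11:35-12:15, 12:20-15:15, 15:30-16:40 (add 9h to convert from UTC-9).
Ben in UTC: 10:20-12:40, 15:35-16:10 (add 8h to convert from UTC-8).
Sam in UTC: 10:10-11:45, 12:05-14:45, 14:55-16:00 (subtract 6h to convert from UTC+6).
Keanu in UTC: 09:05-09:40, 14:20-16:25 (add 9h to convert from UTC-9).
Xiulan in UTC: 09:35-10:35, 12:15-14:00, 16:05-16:35 (subtract 6h to convert from UTC+6).
Dmitri in UTC: 09:55-11:15, 12:45-15:15 (add 8h to convert from UTC-8).
Vanya ∩ Mei: 09:30-10:25, 10:40-10:55, 11:35-12:15, 12:35-15:15, 15:30-16:00.
Vanya ∩ Mei ∩ Ben: 10:20-10:25, 10:40-10:55, 11:35-12:15, 12:35-12:40, 15:35-16:00.
Vanya ∩ Mei ∩ Ben ∩ Sam: 10:20-10:25, 10:40-10:55, 11:35-11:45, 12:05-12:15, 12:35-12:40, 15:35-16:00.
Vanya ∩ Mei ∩ Ben ∩ Sam ∩ Keanu: 15:35-16:00.
Vanya ∩ Mei ∩ Ben ∩ Sam ∩ Keanu ∩ Xiulan: ∅.
Vanya ∩ Mei ∩ Ben ∩ Sam ∩ Keanu ∩ Xiulan ∩ Dmitri: ∅.
There is no time when everyone is free.
There is no common window, so the total is 0 minutes.

0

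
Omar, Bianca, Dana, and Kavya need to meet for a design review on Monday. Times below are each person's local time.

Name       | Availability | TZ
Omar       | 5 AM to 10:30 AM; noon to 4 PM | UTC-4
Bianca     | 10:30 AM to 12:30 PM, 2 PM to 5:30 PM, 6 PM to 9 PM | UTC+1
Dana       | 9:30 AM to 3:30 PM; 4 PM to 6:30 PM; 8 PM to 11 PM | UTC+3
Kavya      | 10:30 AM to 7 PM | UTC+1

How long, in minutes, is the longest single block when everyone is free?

120

Omar in UTC: 09:00-14:30, 16:00-20:00 (add 4h to convert from UTC-4).
Bianca in UTC: 09:30-11:30, 13:00-16:30, 17:00-20:00 (subtract 1h to convert from UTC+1).
Dana in UTC: 06:30-12:30, 13:00-15:30, 17:00-20:00 (subtract 3h to convert from UTC+3).
Kavya in UTC: 09:30-18:00 (subtract 1h to convert from UTC+1).
Omar ∩ Bianca: 09:30-11:30, 13:00-14:30, 16:00-16:30, 17:00-20:00.
Omar ∩ Bianca ∩ Dana: 09:30-11:30, 13:00-14:30, 17:00-20:00.
Omar ∩ Bianca ∩ Dana ∩ Kavya: 09:30-11:30, 13:00-14:30, 17:00-18:00.
The longest is 09:30-11:30 at 120 minutes.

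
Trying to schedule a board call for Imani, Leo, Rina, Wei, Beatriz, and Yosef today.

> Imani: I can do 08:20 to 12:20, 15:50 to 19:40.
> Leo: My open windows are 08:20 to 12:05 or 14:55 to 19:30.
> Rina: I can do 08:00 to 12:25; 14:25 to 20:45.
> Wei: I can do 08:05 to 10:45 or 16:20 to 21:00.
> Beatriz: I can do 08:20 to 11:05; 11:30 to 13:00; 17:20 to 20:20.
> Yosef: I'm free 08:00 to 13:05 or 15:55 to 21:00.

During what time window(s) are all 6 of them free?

Imani ∩ Leo: 08:20-12:05, 15:50-19:30.
Imani ∩ Leo ∩ Rina: 08:20-12:05, 15:50-19:30.
Imani ∩ Leo ∩ Rina ∩ Wei: 08:20-10:45, 16:20-19:30.
Imani ∩ Leo ∩ Rina ∩ Wei ∩ Beatriz: 08:20-10:45, 17:20-19:30.
Imani ∩ Leo ∩ Rina ∩ Wei ∩ Beatriz ∩ Yosef: 08:20-10:45, 17:20-19:30.

08:20-10:45, 17:20-19:30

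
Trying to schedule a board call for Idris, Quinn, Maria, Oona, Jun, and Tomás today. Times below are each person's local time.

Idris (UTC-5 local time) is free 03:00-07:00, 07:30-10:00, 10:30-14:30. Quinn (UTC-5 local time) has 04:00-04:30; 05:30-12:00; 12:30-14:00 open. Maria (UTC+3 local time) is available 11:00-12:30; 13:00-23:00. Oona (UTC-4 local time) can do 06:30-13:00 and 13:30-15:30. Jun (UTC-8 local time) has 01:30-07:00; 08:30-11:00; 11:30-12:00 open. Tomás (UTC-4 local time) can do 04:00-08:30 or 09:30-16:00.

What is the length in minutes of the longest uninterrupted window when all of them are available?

90

Idris in UTC: 08:00-12:00, 12:30-15:00, 15:30-19:30 (add 5h to convert from UTC-5).
Quinn in UTC: 09:00-09:30, 10:30-17:00, 17:30-19:00 (add 5h to convert from UTC-5).
Maria in UTC: 08:00-09:30, 10:00-20:00 (subtract 3h to convert from UTC+3).
Oona in UTC: 10:30-17:00, 17:30-19:30 (add 4h to convert from UTC-4).
Jun in UTC: 09:30-15:00, 16:30-19:00, 19:30-20:00 (add 8h to convert from UTC-8).
Tomás in UTC: 08:00-12:30, 13:30-20:00 (add 4h to convert from UTC-4).
Idris ∩ Quinn: 09:00-09:30, 10:30-12:00, 12:30-15:00, 15:30-17:00, 17:30-19:00.
Idris ∩ Quinn ∩ Maria: 09:00-09:30, 10:30-12:00, 12:30-15:00, 15:30-17:00, 17:30-19:00.
Idris ∩ Quinn ∩ Maria ∩ Oona: 10:30-12:00, 12:30-15:00, 15:30-17:00, 17:30-19:00.
Idris ∩ Quinn ∩ Maria ∩ Oona ∩ Jun: 10:30-12:00, 12:30-15:00, 16:30-17:00, 17:30-19:00.
Idris ∩ Quinn ∩ Maria ∩ Oona ∩ Jun ∩ Tomás: 10:30-12:00, 13:30-15:00, 16:30-17:00, 17:30-19:00.
So the common availability across everyone is 10:30-12:00, 13:30-15:00, 16:30-17:00, 17:30-19:00.
The longest is 10:30-12:00 at 90 minutes.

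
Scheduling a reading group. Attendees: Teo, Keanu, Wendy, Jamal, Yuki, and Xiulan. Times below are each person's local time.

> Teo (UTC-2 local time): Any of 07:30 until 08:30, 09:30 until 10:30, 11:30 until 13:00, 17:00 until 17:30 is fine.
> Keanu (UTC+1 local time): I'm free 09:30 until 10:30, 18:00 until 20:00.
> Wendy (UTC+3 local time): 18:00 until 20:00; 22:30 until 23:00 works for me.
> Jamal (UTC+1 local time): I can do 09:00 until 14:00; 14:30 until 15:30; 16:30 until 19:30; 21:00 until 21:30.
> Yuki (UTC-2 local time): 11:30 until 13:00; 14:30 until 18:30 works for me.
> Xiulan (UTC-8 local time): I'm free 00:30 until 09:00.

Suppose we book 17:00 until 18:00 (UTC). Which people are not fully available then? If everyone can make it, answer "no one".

Teo, Wendy, Xiulan

Teo in UTC: 09:30-10:30, 11:30-12:30, 13:30-15:00, 19:00-19:30 (add 2h to convert from UTC-2).
Keanu in UTC: 08:30-09:30, 17:00-19:00 (subtract 1h to convert from UTC+1).
Wendy in UTC: 15:00-17:00, 19:30-20:00 (subtract 3h to convert from UTC+3).
Jamal in UTC: 08:00-13:00, 13:30-14:30, 15:30-18:30, 20:00-20:30 (subtract 1h to convert from UTC+1).
Yuki in UTC: 13:30-15:00, 16:30-20:30 (add 2h to convert from UTC-2).
Xiulan in UTC: 08:30-17:00 (add 8h to convert from UTC-8).
Teo: not fully free for 17:00-18:00. Keanu: free for 17:00-18:00. Wendy: not fully free for 17:00-18:00. Jamal: free for 17:00-18:00. Yuki: free for 17:00-18:00. Xiulan: not fully free for 17:00-18:00.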